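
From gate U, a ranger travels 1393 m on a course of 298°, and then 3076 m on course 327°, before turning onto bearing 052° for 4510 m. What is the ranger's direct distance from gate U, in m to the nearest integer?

Leg 1 (298°, 1393 m): east 1393 sin 298° = -1229.95, north 1393 cos 298° = 653.97
Leg 2 (327°, 3076 m): east 3076 sin 327° = -1675.31, north 3076 cos 327° = 2579.75
Leg 3 (052°, 4510 m): east 4510 sin 52° = 3553.93, north 4510 cos 52° = 2776.63
Net: 648.67 east, 6010.36 north. Distance = √((648.67)² + (6010.36)²) = 6045.261 m.

6045 m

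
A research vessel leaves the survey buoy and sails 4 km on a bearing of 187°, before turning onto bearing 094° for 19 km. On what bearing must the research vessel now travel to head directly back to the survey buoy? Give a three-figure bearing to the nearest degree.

286°

Leg 1 (187°, 4 km): east 4 sin 187° = -0.49, north 4 cos 187° = -3.97
Leg 2 (094°, 19 km): east 19 sin 94° = 18.95, north 19 cos 94° = -1.33
Net displacement: 18.47 east, -5.30 north. Direction back to start is (-18.47, 5.30): bearing = atan2(-18.47, 5.30) mod 360° = 286.00° ≈ 286°.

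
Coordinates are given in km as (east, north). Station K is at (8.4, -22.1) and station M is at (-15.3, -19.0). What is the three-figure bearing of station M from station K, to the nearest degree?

Δeast = -15.3 − 8.4 = -23.70; Δnorth = -19.0 − -22.1 = 3.10.
Bearing = atan2(Δeast, Δnorth) mod 360° = 277.45° ≈ 277°.

277°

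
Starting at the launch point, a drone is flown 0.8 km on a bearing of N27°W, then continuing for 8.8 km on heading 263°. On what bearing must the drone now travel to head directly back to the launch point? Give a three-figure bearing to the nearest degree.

Leg 1 (N27°W, 0.8 km): east 0.8 sin 333° = -0.36, north 0.8 cos 333° = 0.71
Leg 2 (263°, 8.8 km): east 8.8 sin 263° = -8.73, north 8.8 cos 263° = -1.07
Net displacement: -9.10 east, -0.36 north. Direction back to start is (9.10, 0.36): bearing = atan2(9.10, 0.36) mod 360° = 87.74° ≈ 088°.

088°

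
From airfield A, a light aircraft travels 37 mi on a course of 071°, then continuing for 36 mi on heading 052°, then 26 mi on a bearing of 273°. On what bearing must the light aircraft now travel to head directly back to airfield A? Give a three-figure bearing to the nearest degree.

Leg 1 (071°, 37 mi): east 37 sin 71° = 34.98, north 37 cos 71° = 12.05
Leg 2 (052°, 36 mi): east 36 sin 52° = 28.37, north 36 cos 52° = 22.16
Leg 3 (273°, 26 mi): east 26 sin 273° = -25.96, north 26 cos 273° = 1.36
Net displacement: 37.39 east, 35.57 north. Direction back to start is (-37.39, -35.57): bearing = atan2(-37.39, -35.57) mod 360° = 226.43° ≈ 226°.

226°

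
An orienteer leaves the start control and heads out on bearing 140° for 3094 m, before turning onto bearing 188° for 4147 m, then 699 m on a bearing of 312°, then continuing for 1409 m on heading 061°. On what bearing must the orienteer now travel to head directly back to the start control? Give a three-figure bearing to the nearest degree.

338°

Leg 1 (140°, 3094 m): east 3094 sin 140° = 1988.78, north 3094 cos 140° = -2370.14
Leg 2 (188°, 4147 m): east 4147 sin 188° = -577.15, north 4147 cos 188° = -4106.64
Leg 3 (312°, 699 m): east 699 sin 312° = -519.46, north 699 cos 312° = 467.72
Leg 4 (061°, 1409 m): east 1409 sin 61° = 1232.34, north 1409 cos 61° = 683.10
Net displacement: 2124.51 east, -5325.96 north. Direction back to start is (-2124.51, 5325.96): bearing = atan2(-2124.51, 5325.96) mod 360° = 338.25° ≈ 338°.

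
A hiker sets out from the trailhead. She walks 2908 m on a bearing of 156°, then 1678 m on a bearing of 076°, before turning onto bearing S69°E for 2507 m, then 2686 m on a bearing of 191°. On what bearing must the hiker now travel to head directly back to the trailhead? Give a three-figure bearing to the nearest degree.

321°

Leg 1 (156°, 2908 m): east 2908 sin 156° = 1182.79, north 2908 cos 156° = -2656.59
Leg 2 (076°, 1678 m): east 1678 sin 76° = 1628.16, north 1678 cos 76° = 405.94
Leg 3 (S69°E, 2507 m): east 2507 sin 111° = 2340.49, north 2507 cos 111° = -898.43
Leg 4 (191°, 2686 m): east 2686 sin 191° = -512.51, north 2686 cos 191° = -2636.65
Net displacement: 4638.92 east, -5785.72 north. Direction back to start is (-4638.92, 5785.72): bearing = atan2(-4638.92, 5785.72) mod 360° = 321.28° ≈ 321°.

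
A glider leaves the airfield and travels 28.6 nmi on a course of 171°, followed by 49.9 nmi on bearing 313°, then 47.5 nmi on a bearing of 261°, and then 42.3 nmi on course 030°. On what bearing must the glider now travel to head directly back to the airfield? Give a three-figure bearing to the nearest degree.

121°

Leg 1 (171°, 28.6 nmi): east 28.6 sin 171° = 4.47, north 28.6 cos 171° = -28.25
Leg 2 (313°, 49.9 nmi): east 49.9 sin 313° = -36.49, north 49.9 cos 313° = 34.03
Leg 3 (261°, 47.5 nmi): east 47.5 sin 261° = -46.92, north 47.5 cos 261° = -7.43
Leg 4 (030°, 42.3 nmi): east 42.3 sin 30° = 21.15, north 42.3 cos 30° = 36.63
Net displacement: -57.79 east, 34.99 north. Direction back to start is (57.79, -34.99): bearing = atan2(57.79, -34.99) mod 360° = 121.19° ≈ 121°.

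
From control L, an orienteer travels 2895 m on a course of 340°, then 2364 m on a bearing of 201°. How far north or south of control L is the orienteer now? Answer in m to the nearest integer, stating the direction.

Leg 1 (340°, 2895 m): east 2895 sin 340° = -990.15, north 2895 cos 340° = 2720.41
Leg 2 (201°, 2364 m): east 2364 sin 201° = -847.18, north 2364 cos 201° = -2206.98
Net north component: 513.43 m.

513 m north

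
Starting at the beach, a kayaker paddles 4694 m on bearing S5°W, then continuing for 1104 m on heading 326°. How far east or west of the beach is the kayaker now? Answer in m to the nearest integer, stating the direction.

Leg 1 (S5°W, 4694 m): east 4694 sin 185° = -409.11, north 4694 cos 185° = -4676.14
Leg 2 (326°, 1104 m): east 1104 sin 326° = -617.35, north 1104 cos 326° = 915.26
Net east component: -1026.46 m.

1026 m west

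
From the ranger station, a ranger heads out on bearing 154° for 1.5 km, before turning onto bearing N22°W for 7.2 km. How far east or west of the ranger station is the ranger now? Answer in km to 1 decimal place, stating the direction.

2.0 km west

Leg 1 (154°, 1.5 km): east 1.5 sin 154° = 0.66, north 1.5 cos 154° = -1.35
Leg 2 (N22°W, 7.2 km): east 7.2 sin 338° = -2.70, north 7.2 cos 338° = 6.68
Net east component: -2.04 km.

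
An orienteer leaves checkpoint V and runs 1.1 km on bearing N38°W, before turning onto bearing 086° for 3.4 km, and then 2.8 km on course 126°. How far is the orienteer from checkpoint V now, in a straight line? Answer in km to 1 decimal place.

5.0 km

Leg 1 (N38°W, 1.1 km): east 1.1 sin 322° = -0.68, north 1.1 cos 322° = 0.87
Leg 2 (086°, 3.4 km): east 3.4 sin 86° = 3.39, north 3.4 cos 86° = 0.24
Leg 3 (126°, 2.8 km): east 2.8 sin 126° = 2.27, north 2.8 cos 126° = -1.65
Net: 4.98 east, -0.54 north. Distance = √((4.98)² + (-0.54)²) = 5.009 km.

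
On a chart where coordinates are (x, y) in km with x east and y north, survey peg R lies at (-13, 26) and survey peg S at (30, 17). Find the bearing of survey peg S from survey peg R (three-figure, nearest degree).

Δeast = 30 − -13 = 43.00; Δnorth = 17 − 26 = -9.00.
Bearing = atan2(Δeast, Δnorth) mod 360° = 101.82° ≈ 102°.

102°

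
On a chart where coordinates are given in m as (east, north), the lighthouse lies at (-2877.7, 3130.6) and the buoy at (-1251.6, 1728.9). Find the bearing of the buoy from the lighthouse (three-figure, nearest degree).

131°

Δeast = -1251.6 − -2877.7 = 1626.10; Δnorth = 1728.9 − 3130.6 = -1401.70.
Bearing = atan2(Δeast, Δnorth) mod 360° = 130.76° ≈ 131°.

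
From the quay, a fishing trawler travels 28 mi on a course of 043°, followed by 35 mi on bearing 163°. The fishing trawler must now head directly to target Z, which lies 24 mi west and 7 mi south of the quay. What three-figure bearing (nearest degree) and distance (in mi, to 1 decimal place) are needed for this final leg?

Leg 1 (043°, 28 mi): east 28 sin 43° = 19.10, north 28 cos 43° = 20.48
Leg 2 (163°, 35 mi): east 35 sin 163° = 10.23, north 35 cos 163° = -33.47
Current position: (29.33, -12.99). Target: (-24, -7). Remaining: Δeast = -53.33, Δnorth = 5.99.
Bearing = atan2(-53.33, 5.99) mod 360° = 276.41°; distance = √((-53.33)² + (5.99)²) = 53.665 mi.

276°, 53.7 mi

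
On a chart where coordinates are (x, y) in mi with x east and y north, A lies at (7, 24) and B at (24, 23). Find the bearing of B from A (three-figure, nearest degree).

093°

Δeast = 24 − 7 = 17.00; Δnorth = 23 − 24 = -1.00.
Bearing = atan2(Δeast, Δnorth) mod 360° = 93.37° ≈ 093°.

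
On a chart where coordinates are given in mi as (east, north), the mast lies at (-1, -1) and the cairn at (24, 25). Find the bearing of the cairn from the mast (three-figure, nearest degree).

Δeast = 24 − -1 = 25.00; Δnorth = 25 − -1 = 26.00.
Bearing = atan2(Δeast, Δnorth) mod 360° = 43.88° ≈ 044°.

044°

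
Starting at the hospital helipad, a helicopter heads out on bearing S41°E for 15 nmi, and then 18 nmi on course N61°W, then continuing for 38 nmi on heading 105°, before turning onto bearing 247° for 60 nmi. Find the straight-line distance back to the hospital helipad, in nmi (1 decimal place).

43.4 nmi

Leg 1 (S41°E, 15 nmi): east 15 sin 139° = 9.84, north 15 cos 139° = -11.32
Leg 2 (N61°W, 18 nmi): east 18 sin 299° = -15.74, north 18 cos 299° = 8.73
Leg 3 (105°, 38 nmi): east 38 sin 105° = 36.71, north 38 cos 105° = -9.84
Leg 4 (247°, 60 nmi): east 60 sin 247° = -55.23, north 60 cos 247° = -23.44
Net: -24.43 east, -35.87 north. Distance = √((-24.43)² + (-35.87)²) = 43.400 nmi.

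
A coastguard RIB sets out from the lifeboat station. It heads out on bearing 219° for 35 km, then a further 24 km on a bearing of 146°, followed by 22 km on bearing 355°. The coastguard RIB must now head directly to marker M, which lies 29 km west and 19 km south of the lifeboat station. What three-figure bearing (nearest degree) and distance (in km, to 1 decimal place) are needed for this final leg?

Leg 1 (219°, 35 km): east 35 sin 219° = -22.03, north 35 cos 219° = -27.20
Leg 2 (146°, 24 km): east 24 sin 146° = 13.42, north 24 cos 146° = -19.90
Leg 3 (355°, 22 km): east 22 sin 355° = -1.92, north 22 cos 355° = 21.92
Current position: (-10.52, -25.18). Target: (-29, -19). Remaining: Δeast = -18.48, Δnorth = 6.18.
Bearing = atan2(-18.48, 6.18) mod 360° = 288.50°; distance = √((-18.48)² + (6.18)²) = 19.483 km.

288°, 19.5 km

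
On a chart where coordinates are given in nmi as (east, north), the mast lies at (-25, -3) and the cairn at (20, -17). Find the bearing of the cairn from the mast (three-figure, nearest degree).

Δeast = 20 − -25 = 45.00; Δnorth = -17 − -3 = -14.00.
Bearing = atan2(Δeast, Δnorth) mod 360° = 107.28° ≈ 107°.

107°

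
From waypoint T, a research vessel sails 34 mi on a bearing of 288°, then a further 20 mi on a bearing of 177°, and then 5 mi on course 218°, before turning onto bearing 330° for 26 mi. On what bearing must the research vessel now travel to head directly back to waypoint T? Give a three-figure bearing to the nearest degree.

Leg 1 (288°, 34 mi): east 34 sin 288° = -32.34, north 34 cos 288° = 10.51
Leg 2 (177°, 20 mi): east 20 sin 177° = 1.05, north 20 cos 177° = -19.97
Leg 3 (218°, 5 mi): east 5 sin 218° = -3.08, north 5 cos 218° = -3.94
Leg 4 (330°, 26 mi): east 26 sin 330° = -13.00, north 26 cos 330° = 22.52
Net displacement: -47.37 east, 9.11 north. Direction back to start is (47.37, -9.11): bearing = atan2(47.37, -9.11) mod 360° = 100.89° ≈ 101°.

101°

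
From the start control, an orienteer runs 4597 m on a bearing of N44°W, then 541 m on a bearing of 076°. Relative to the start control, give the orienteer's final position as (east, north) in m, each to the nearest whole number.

(-2668, 3438)

Leg 1 (N44°W, 4597 m): east 4597 sin 316° = -3193.34, north 4597 cos 316° = 3306.81
Leg 2 (076°, 541 m): east 541 sin 76° = 524.93, north 541 cos 76° = 130.88
Summing: -2668.41 m east, 3437.68 m north → (-2668, 3438).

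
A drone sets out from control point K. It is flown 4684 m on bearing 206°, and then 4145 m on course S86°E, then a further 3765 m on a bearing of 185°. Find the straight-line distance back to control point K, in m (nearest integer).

Leg 1 (206°, 4684 m): east 4684 sin 206° = -2053.33, north 4684 cos 206° = -4209.95
Leg 2 (S86°E, 4145 m): east 4145 sin 94° = 4134.90, north 4145 cos 94° = -289.14
Leg 3 (185°, 3765 m): east 3765 sin 185° = -328.14, north 3765 cos 185° = -3750.67
Net: 1753.43 east, -8249.76 north. Distance = √((1753.43)² + (-8249.76)²) = 8434.047 m.

8434 m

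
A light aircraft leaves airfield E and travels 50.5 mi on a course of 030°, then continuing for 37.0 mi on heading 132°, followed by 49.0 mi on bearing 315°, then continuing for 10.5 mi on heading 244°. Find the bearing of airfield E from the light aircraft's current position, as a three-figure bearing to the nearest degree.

Leg 1 (030°, 50.5 mi): east 50.5 sin 30° = 25.25, north 50.5 cos 30° = 43.73
Leg 2 (132°, 37.0 mi): east 37.0 sin 132° = 27.50, north 37.0 cos 132° = -24.76
Leg 3 (315°, 49.0 mi): east 49.0 sin 315° = -34.65, north 49.0 cos 315° = 34.65
Leg 4 (244°, 10.5 mi): east 10.5 sin 244° = -9.44, north 10.5 cos 244° = -4.60
Net displacement: 8.66 east, 49.02 north. Direction back to start is (-8.66, -49.02): bearing = atan2(-8.66, -49.02) mod 360° = 190.02° ≈ 190°.

190°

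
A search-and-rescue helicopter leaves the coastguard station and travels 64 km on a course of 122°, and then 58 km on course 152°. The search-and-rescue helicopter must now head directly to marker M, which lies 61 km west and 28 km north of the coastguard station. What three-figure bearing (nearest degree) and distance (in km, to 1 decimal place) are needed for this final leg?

308°, 181.9 km

Leg 1 (122°, 64 km): east 64 sin 122° = 54.28, north 64 cos 122° = -33.91
Leg 2 (152°, 58 km): east 58 sin 152° = 27.23, north 58 cos 152° = -51.21
Current position: (81.50, -85.13). Target: (-61, 28). Remaining: Δeast = -142.50, Δnorth = 113.13.
Bearing = atan2(-142.50, 113.13) mod 360° = 308.44°; distance = √((-142.50)² + (113.13)²) = 181.948 km.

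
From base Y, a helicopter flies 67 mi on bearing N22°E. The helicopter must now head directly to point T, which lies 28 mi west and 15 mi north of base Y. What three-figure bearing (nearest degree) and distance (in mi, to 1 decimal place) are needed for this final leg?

Leg 1 (N22°E, 67 mi): east 67 sin 22° = 25.10, north 67 cos 22° = 62.12
Current position: (25.10, 62.12). Target: (-28, 15). Remaining: Δeast = -53.10, Δnorth = -47.12.
Bearing = atan2(-53.10, -47.12) mod 360° = 228.41°; distance = √((-53.10)² + (-47.12)²) = 70.992 mi.

228°, 71.0 mi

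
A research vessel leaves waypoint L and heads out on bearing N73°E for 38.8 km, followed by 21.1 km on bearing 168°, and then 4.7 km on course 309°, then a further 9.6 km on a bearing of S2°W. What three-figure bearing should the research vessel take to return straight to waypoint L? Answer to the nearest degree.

Leg 1 (N73°E, 38.8 km): east 38.8 sin 73° = 37.10, north 38.8 cos 73° = 11.34
Leg 2 (168°, 21.1 km): east 21.1 sin 168° = 4.39, north 21.1 cos 168° = -20.64
Leg 3 (309°, 4.7 km): east 4.7 sin 309° = -3.65, north 4.7 cos 309° = 2.96
Leg 4 (S2°W, 9.6 km): east 9.6 sin 182° = -0.34, north 9.6 cos 182° = -9.59
Net displacement: 37.50 east, -15.93 north. Direction back to start is (-37.50, 15.93): bearing = atan2(-37.50, 15.93) mod 360° = 293.02° ≈ 293°.

293°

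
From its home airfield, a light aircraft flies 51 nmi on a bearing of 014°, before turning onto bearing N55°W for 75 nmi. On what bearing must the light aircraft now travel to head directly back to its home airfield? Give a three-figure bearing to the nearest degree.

Leg 1 (014°, 51 nmi): east 51 sin 14° = 12.34, north 51 cos 14° = 49.49
Leg 2 (N55°W, 75 nmi): east 75 sin 305° = -61.44, north 75 cos 305° = 43.02
Net displacement: -49.10 east, 92.50 north. Direction back to start is (49.10, -92.50): bearing = atan2(49.10, -92.50) mod 360° = 152.04° ≈ 152°.

152°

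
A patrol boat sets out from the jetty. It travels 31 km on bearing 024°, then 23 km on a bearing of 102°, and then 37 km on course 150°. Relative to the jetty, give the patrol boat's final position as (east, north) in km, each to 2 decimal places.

(53.61, -8.50)

Leg 1 (024°, 31 km): east 31 sin 24° = 12.61, north 31 cos 24° = 28.32
Leg 2 (102°, 23 km): east 23 sin 102° = 22.50, north 23 cos 102° = -4.78
Leg 3 (150°, 37 km): east 37 sin 150° = 18.50, north 37 cos 150° = -32.04
Summing: 53.61 km east, -8.50 km north → (53.61, -8.50).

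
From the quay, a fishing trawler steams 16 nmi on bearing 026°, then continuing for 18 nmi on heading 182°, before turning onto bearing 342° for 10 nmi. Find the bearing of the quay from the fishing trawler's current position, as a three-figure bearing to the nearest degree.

Leg 1 (026°, 16 nmi): east 16 sin 26° = 7.01, north 16 cos 26° = 14.38
Leg 2 (182°, 18 nmi): east 18 sin 182° = -0.63, north 18 cos 182° = -17.99
Leg 3 (342°, 10 nmi): east 10 sin 342° = -3.09, north 10 cos 342° = 9.51
Net displacement: 3.30 east, 5.90 north. Direction back to start is (-3.30, -5.90): bearing = atan2(-3.30, -5.90) mod 360° = 209.18° ≈ 209°.

209°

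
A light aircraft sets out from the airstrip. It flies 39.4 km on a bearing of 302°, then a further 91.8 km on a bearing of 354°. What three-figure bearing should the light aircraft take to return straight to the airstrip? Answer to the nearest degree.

Leg 1 (302°, 39.4 km): east 39.4 sin 302° = -33.41, north 39.4 cos 302° = 20.88
Leg 2 (354°, 91.8 km): east 91.8 sin 354° = -9.60, north 91.8 cos 354° = 91.30
Net displacement: -43.01 east, 112.18 north. Direction back to start is (43.01, -112.18): bearing = atan2(43.01, -112.18) mod 360° = 159.02° ≈ 159°.

159°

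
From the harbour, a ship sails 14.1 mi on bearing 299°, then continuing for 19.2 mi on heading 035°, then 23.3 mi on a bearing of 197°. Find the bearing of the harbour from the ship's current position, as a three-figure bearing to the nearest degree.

Leg 1 (299°, 14.1 mi): east 14.1 sin 299° = -12.33, north 14.1 cos 299° = 6.84
Leg 2 (035°, 19.2 mi): east 19.2 sin 35° = 11.01, north 19.2 cos 35° = 15.73
Leg 3 (197°, 23.3 mi): east 23.3 sin 197° = -6.81, north 23.3 cos 197° = -22.28
Net displacement: -8.13 east, 0.28 north. Direction back to start is (8.13, -0.28): bearing = atan2(8.13, -0.28) mod 360° = 91.98° ≈ 092°.

092°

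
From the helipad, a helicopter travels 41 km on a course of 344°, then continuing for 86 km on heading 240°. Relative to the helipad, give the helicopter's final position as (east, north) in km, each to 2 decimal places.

(-85.78, -3.59)

Leg 1 (344°, 41 km): east 41 sin 344° = -11.30, north 41 cos 344° = 39.41
Leg 2 (240°, 86 km): east 86 sin 240° = -74.48, north 86 cos 240° = -43.00
Summing: -85.78 km east, -3.59 km north → (-85.78, -3.59).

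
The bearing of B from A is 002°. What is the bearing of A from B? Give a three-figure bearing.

182°

Back-bearing = 002° + 180° = 182°.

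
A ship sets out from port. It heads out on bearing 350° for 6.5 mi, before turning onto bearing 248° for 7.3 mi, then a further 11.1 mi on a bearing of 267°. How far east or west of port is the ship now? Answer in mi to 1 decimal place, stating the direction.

19.0 mi west

Leg 1 (350°, 6.5 mi): east 6.5 sin 350° = -1.13, north 6.5 cos 350° = 6.40
Leg 2 (248°, 7.3 mi): east 7.3 sin 248° = -6.77, north 7.3 cos 248° = -2.73
Leg 3 (267°, 11.1 mi): east 11.1 sin 267° = -11.08, north 11.1 cos 267° = -0.58
Net east component: -18.98 mi.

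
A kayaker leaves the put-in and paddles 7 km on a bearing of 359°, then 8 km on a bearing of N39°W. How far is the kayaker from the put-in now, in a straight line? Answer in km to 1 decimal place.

14.2 km

Leg 1 (359°, 7 km): east 7 sin 359° = -0.12, north 7 cos 359° = 7.00
Leg 2 (N39°W, 8 km): east 8 sin 321° = -5.03, north 8 cos 321° = 6.22
Net: -5.16 east, 13.22 north. Distance = √((-5.16)² + (13.22)²) = 14.187 km.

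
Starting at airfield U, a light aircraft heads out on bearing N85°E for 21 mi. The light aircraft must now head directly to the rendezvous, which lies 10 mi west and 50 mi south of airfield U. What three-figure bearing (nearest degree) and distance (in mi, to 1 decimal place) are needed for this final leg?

Leg 1 (N85°E, 21 mi): east 21 sin 85° = 20.92, north 21 cos 85° = 1.83
Current position: (20.92, 1.83). Target: (-10, -50). Remaining: Δeast = -30.92, Δnorth = -51.83.
Bearing = atan2(-30.92, -51.83) mod 360° = 210.82°; distance = √((-30.92)² + (-51.83)²) = 60.353 mi.

211°, 60.4 mi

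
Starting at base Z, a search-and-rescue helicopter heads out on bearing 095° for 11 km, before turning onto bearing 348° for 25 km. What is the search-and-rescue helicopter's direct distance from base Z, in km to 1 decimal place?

24.2 km

Leg 1 (095°, 11 km): east 11 sin 95° = 10.96, north 11 cos 95° = -0.96
Leg 2 (348°, 25 km): east 25 sin 348° = -5.20, north 25 cos 348° = 24.45
Net: 5.76 east, 23.49 north. Distance = √((5.76)² + (23.49)²) = 24.191 km.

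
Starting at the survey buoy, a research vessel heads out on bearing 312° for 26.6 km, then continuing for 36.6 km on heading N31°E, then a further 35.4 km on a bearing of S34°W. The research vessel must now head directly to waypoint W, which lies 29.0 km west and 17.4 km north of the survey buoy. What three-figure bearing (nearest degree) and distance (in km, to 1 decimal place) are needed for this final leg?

Leg 1 (312°, 26.6 km): east 26.6 sin 312° = -19.77, north 26.6 cos 312° = 17.80
Leg 2 (N31°E, 36.6 km): east 36.6 sin 31° = 18.85, north 36.6 cos 31° = 31.37
Leg 3 (S34°W, 35.4 km): east 35.4 sin 214° = -19.80, north 35.4 cos 214° = -29.35
Current position: (-20.71, 19.82). Target: (-29.0, 17.4). Remaining: Δeast = -8.29, Δnorth = -2.42.
Bearing = atan2(-8.29, -2.42) mod 360° = 253.70°; distance = √((-8.29)² + (-2.42)²) = 8.634 km.

254°, 8.6 km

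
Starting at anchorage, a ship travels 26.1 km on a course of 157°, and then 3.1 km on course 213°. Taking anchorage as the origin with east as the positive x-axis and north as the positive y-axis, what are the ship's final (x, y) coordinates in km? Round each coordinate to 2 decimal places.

Leg 1 (157°, 26.1 km): east 26.1 sin 157° = 10.20, north 26.1 cos 157° = -24.03
Leg 2 (213°, 3.1 km): east 3.1 sin 213° = -1.69, north 3.1 cos 213° = -2.60
Summing: 8.51 km east, -26.63 km north → (8.51, -26.63).

(8.51, -26.63)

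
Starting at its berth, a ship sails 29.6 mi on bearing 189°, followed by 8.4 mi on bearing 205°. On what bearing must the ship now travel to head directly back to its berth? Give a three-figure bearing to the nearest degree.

013°

Leg 1 (189°, 29.6 mi): east 29.6 sin 189° = -4.63, north 29.6 cos 189° = -29.24
Leg 2 (205°, 8.4 mi): east 8.4 sin 205° = -3.55, north 8.4 cos 205° = -7.61
Net displacement: -8.18 east, -36.85 north. Direction back to start is (8.18, 36.85): bearing = atan2(8.18, 36.85) mod 360° = 12.52° ≈ 013°.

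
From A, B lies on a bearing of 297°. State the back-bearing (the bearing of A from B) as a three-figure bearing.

117°

Back-bearing = 297° − 180° = 117°.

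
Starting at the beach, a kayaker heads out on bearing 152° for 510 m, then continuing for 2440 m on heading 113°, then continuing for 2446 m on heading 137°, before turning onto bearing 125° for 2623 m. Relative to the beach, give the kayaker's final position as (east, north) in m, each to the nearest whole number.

(6302, -4697)

Leg 1 (152°, 510 m): east 510 sin 152° = 239.43, north 510 cos 152° = -450.30
Leg 2 (113°, 2440 m): east 2440 sin 113° = 2246.03, north 2440 cos 113° = -953.38
Leg 3 (137°, 2446 m): east 2446 sin 137° = 1668.17, north 2446 cos 137° = -1788.89
Leg 4 (125°, 2623 m): east 2623 sin 125° = 2148.64, north 2623 cos 125° = -1504.49
Summing: 6302.27 m east, -4697.07 m north → (6302, -4697).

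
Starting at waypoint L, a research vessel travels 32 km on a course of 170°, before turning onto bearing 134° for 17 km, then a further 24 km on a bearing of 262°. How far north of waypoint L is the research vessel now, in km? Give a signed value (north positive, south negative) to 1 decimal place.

-46.7 km

Leg 1 (170°, 32 km): east 32 sin 170° = 5.56, north 32 cos 170° = -31.51
Leg 2 (134°, 17 km): east 17 sin 134° = 12.23, north 17 cos 134° = -11.81
Leg 3 (262°, 24 km): east 24 sin 262° = -23.77, north 24 cos 262° = -3.34
Net north component: -46.66 km.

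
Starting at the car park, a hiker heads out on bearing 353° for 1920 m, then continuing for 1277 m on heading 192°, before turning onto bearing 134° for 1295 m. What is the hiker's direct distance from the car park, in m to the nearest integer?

496 m

Leg 1 (353°, 1920 m): east 1920 sin 353° = -233.99, north 1920 cos 353° = 1905.69
Leg 2 (192°, 1277 m): east 1277 sin 192° = -265.50, north 1277 cos 192° = -1249.09
Leg 3 (134°, 1295 m): east 1295 sin 134° = 931.55, north 1295 cos 134° = -899.58
Net: 432.05 east, -242.99 north. Distance = √((432.05)² + (-242.99)²) = 495.694 m.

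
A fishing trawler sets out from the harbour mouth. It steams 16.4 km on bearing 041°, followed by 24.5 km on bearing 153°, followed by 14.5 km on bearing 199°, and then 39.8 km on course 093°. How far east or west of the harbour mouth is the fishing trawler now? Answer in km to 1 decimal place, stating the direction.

Leg 1 (041°, 16.4 km): east 16.4 sin 41° = 10.76, north 16.4 cos 41° = 12.38
Leg 2 (153°, 24.5 km): east 24.5 sin 153° = 11.12, north 24.5 cos 153° = -21.83
Leg 3 (199°, 14.5 km): east 14.5 sin 199° = -4.72, north 14.5 cos 199° = -13.71
Leg 4 (093°, 39.8 km): east 39.8 sin 93° = 39.75, north 39.8 cos 93° = -2.08
Net east component: 56.91 km.

56.9 km east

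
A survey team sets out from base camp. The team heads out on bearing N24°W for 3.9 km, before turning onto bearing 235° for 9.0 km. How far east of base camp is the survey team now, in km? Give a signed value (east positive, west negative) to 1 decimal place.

Leg 1 (N24°W, 3.9 km): east 3.9 sin 336° = -1.59, north 3.9 cos 336° = 3.56
Leg 2 (235°, 9.0 km): east 9.0 sin 235° = -7.37, north 9.0 cos 235° = -5.16
Net east component: -8.96 km.

-9.0 km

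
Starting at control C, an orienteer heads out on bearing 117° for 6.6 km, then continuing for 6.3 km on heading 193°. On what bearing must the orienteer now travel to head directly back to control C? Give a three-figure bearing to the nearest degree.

334°

Leg 1 (117°, 6.6 km): east 6.6 sin 117° = 5.88, north 6.6 cos 117° = -3.00
Leg 2 (193°, 6.3 km): east 6.3 sin 193° = -1.42, north 6.3 cos 193° = -6.14
Net displacement: 4.46 east, -9.13 north. Direction back to start is (-4.46, 9.13): bearing = atan2(-4.46, 9.13) mod 360° = 333.96° ≈ 334°.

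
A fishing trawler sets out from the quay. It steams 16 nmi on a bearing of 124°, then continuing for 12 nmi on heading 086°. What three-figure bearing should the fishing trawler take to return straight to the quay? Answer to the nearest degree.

Leg 1 (124°, 16 nmi): east 16 sin 124° = 13.26, north 16 cos 124° = -8.95
Leg 2 (086°, 12 nmi): east 12 sin 86° = 11.97, north 12 cos 86° = 0.84
Net displacement: 25.24 east, -8.11 north. Direction back to start is (-25.24, 8.11): bearing = atan2(-25.24, 8.11) mod 360° = 287.82° ≈ 288°.

288°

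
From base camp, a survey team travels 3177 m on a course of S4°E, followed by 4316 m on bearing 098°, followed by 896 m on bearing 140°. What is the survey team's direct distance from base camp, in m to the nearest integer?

Leg 1 (S4°E, 3177 m): east 3177 sin 176° = 221.62, north 3177 cos 176° = -3169.26
Leg 2 (098°, 4316 m): east 4316 sin 98° = 4274.00, north 4316 cos 98° = -600.67
Leg 3 (140°, 896 m): east 896 sin 140° = 575.94, north 896 cos 140° = -686.38
Net: 5071.55 east, -4456.31 north. Distance = √((5071.55)² + (-4456.31)²) = 6751.245 m.

6751 m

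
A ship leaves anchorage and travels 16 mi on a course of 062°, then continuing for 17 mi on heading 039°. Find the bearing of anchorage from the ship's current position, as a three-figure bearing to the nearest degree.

230°

Leg 1 (062°, 16 mi): east 16 sin 62° = 14.13, north 16 cos 62° = 7.51
Leg 2 (039°, 17 mi): east 17 sin 39° = 10.70, north 17 cos 39° = 13.21
Net displacement: 24.83 east, 20.72 north. Direction back to start is (-24.83, -20.72): bearing = atan2(-24.83, -20.72) mod 360° = 230.15° ≈ 230°.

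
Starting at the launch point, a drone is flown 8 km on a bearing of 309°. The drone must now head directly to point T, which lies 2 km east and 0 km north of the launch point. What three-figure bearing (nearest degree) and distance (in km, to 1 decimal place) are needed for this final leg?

Leg 1 (309°, 8 km): east 8 sin 309° = -6.22, north 8 cos 309° = 5.03
Current position: (-6.22, 5.03). Target: (2, 0). Remaining: Δeast = 8.22, Δnorth = -5.03.
Bearing = atan2(8.22, -5.03) mod 360° = 121.50°; distance = √((8.22)² + (-5.03)²) = 9.637 km.

121°, 9.6 km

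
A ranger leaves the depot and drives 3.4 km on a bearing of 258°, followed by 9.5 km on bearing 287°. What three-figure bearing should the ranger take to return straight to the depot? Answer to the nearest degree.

Leg 1 (258°, 3.4 km): east 3.4 sin 258° = -3.33, north 3.4 cos 258° = -0.71
Leg 2 (287°, 9.5 km): east 9.5 sin 287° = -9.08, north 9.5 cos 287° = 2.78
Net displacement: -12.41 east, 2.07 north. Direction back to start is (12.41, -2.07): bearing = atan2(12.41, -2.07) mod 360° = 99.47° ≈ 099°.

099°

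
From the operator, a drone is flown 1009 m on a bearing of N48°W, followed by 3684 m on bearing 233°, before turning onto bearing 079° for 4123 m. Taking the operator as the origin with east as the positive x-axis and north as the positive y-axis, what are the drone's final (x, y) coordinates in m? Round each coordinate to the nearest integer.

Leg 1 (N48°W, 1009 m): east 1009 sin 312° = -749.83, north 1009 cos 312° = 675.15
Leg 2 (233°, 3684 m): east 3684 sin 233° = -2942.17, north 3684 cos 233° = -2217.09
Leg 3 (079°, 4123 m): east 4123 sin 79° = 4047.25, north 4123 cos 79° = 786.71
Summing: 355.24 m east, -755.23 m north → (355, -755).

(355, -755)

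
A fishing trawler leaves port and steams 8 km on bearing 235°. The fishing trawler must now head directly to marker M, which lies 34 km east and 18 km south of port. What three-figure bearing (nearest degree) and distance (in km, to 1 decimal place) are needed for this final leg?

108°, 42.7 km

Leg 1 (235°, 8 km): east 8 sin 235° = -6.55, north 8 cos 235° = -4.59
Current position: (-6.55, -4.59). Target: (34, -18). Remaining: Δeast = 40.55, Δnorth = -13.41.
Bearing = atan2(40.55, -13.41) mod 360° = 108.30°; distance = √((40.55)² + (-13.41)²) = 42.713 km.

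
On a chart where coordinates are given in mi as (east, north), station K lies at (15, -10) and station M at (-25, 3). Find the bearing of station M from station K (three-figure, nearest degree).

Δeast = -25 − 15 = -40.00; Δnorth = 3 − -10 = 13.00.
Bearing = atan2(Δeast, Δnorth) mod 360° = 288.00° ≈ 288°.

288°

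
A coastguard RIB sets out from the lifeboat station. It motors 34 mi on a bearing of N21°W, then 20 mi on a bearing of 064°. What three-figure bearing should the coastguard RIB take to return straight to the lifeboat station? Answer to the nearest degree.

Leg 1 (N21°W, 34 mi): east 34 sin 339° = -12.18, north 34 cos 339° = 31.74
Leg 2 (064°, 20 mi): east 20 sin 64° = 17.98, north 20 cos 64° = 8.77
Net displacement: 5.79 east, 40.51 north. Direction back to start is (-5.79, -40.51): bearing = atan2(-5.79, -40.51) mod 360° = 188.14° ≈ 188°.

188°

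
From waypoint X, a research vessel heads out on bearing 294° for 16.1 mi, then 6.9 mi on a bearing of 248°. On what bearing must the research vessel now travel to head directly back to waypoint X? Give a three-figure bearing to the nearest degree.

Leg 1 (294°, 16.1 mi): east 16.1 sin 294° = -14.71, north 16.1 cos 294° = 6.55
Leg 2 (248°, 6.9 mi): east 6.9 sin 248° = -6.40, north 6.9 cos 248° = -2.58
Net displacement: -21.11 east, 3.96 north. Direction back to start is (21.11, -3.96): bearing = atan2(21.11, -3.96) mod 360° = 100.64° ≈ 101°.

101°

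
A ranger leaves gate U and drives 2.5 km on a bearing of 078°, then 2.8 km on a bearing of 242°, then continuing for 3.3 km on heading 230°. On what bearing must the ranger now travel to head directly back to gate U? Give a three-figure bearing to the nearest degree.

Leg 1 (078°, 2.5 km): east 2.5 sin 78° = 2.45, north 2.5 cos 78° = 0.52
Leg 2 (242°, 2.8 km): east 2.8 sin 242° = -2.47, north 2.8 cos 242° = -1.31
Leg 3 (230°, 3.3 km): east 3.3 sin 230° = -2.53, north 3.3 cos 230° = -2.12
Net displacement: -2.55 east, -2.92 north. Direction back to start is (2.55, 2.92): bearing = atan2(2.55, 2.92) mod 360° = 41.22° ≈ 041°.

041°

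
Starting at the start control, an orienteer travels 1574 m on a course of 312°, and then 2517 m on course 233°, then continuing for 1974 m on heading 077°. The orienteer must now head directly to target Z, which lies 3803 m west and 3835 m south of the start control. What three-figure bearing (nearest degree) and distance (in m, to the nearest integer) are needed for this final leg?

Leg 1 (312°, 1574 m): east 1574 sin 312° = -1169.71, north 1574 cos 312° = 1053.21
Leg 2 (233°, 2517 m): east 2517 sin 233° = -2010.17, north 2517 cos 233° = -1514.77
Leg 3 (077°, 1974 m): east 1974 sin 77° = 1923.41, north 1974 cos 77° = 444.05
Current position: (-1256.47, -17.50). Target: (-3803, -3835). Remaining: Δeast = -2546.53, Δnorth = -3817.50.
Bearing = atan2(-2546.53, -3817.50) mod 360° = 213.71°; distance = √((-2546.53)² + (-3817.50)²) = 4588.911 m.

214°, 4589 m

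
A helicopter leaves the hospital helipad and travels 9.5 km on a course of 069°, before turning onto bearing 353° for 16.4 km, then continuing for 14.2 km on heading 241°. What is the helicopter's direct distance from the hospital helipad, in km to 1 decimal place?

Leg 1 (069°, 9.5 km): east 9.5 sin 69° = 8.87, north 9.5 cos 69° = 3.40
Leg 2 (353°, 16.4 km): east 16.4 sin 353° = -2.00, north 16.4 cos 353° = 16.28
Leg 3 (241°, 14.2 km): east 14.2 sin 241° = -12.42, north 14.2 cos 241° = -6.88
Net: -5.55 east, 12.80 north. Distance = √((-5.55)² + (12.80)²) = 13.949 km.

13.9 km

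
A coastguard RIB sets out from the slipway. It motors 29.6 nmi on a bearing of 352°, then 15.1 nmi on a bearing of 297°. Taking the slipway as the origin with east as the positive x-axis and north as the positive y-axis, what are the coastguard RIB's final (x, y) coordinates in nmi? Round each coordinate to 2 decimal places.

Leg 1 (352°, 29.6 nmi): east 29.6 sin 352° = -4.12, north 29.6 cos 352° = 29.31
Leg 2 (297°, 15.1 nmi): east 15.1 sin 297° = -13.45, north 15.1 cos 297° = 6.86
Summing: -17.57 nmi east, 36.17 nmi north → (-17.57, 36.17).

(-17.57, 36.17)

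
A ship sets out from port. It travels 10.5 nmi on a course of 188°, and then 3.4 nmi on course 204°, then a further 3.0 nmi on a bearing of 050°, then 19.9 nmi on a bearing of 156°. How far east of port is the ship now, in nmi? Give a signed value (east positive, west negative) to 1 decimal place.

7.5 nmi

Leg 1 (188°, 10.5 nmi): east 10.5 sin 188° = -1.46, north 10.5 cos 188° = -10.40
Leg 2 (204°, 3.4 nmi): east 3.4 sin 204° = -1.38, north 3.4 cos 204° = -3.11
Leg 3 (050°, 3.0 nmi): east 3.0 sin 50° = 2.30, north 3.0 cos 50° = 1.93
Leg 4 (156°, 19.9 nmi): east 19.9 sin 156° = 8.09, north 19.9 cos 156° = -18.18
Net east component: 7.55 nmi.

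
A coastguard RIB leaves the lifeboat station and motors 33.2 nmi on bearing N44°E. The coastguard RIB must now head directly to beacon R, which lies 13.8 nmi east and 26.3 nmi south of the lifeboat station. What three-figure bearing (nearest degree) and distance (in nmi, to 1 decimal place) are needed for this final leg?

190°, 51.0 nmi

Leg 1 (N44°E, 33.2 nmi): east 33.2 sin 44° = 23.06, north 33.2 cos 44° = 23.88
Current position: (23.06, 23.88). Target: (13.8, -26.3). Remaining: Δeast = -9.26, Δnorth = -50.18.
Bearing = atan2(-9.26, -50.18) mod 360° = 190.46°; distance = √((-9.26)² + (-50.18)²) = 51.030 nmi.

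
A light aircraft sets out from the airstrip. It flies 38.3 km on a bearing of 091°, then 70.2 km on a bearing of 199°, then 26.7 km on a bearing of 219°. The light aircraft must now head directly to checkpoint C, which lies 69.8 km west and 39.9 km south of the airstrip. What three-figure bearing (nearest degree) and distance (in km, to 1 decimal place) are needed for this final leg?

Leg 1 (091°, 38.3 km): east 38.3 sin 91° = 38.29, north 38.3 cos 91° = -0.67
Leg 2 (199°, 70.2 km): east 70.2 sin 199° = -22.85, north 70.2 cos 199° = -66.38
Leg 3 (219°, 26.7 km): east 26.7 sin 219° = -16.80, north 26.7 cos 219° = -20.75
Current position: (-1.36, -87.79). Target: (-69.8, -39.9). Remaining: Δeast = -68.44, Δnorth = 47.89.
Bearing = atan2(-68.44, 47.89) mod 360° = 304.99°; distance = √((-68.44)² + (47.89)²) = 83.530 km.

305°, 83.5 km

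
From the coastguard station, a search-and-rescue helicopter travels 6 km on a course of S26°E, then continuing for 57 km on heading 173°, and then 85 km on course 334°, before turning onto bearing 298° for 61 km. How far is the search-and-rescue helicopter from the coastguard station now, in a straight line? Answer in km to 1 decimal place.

92.2 km

Leg 1 (S26°E, 6 km): east 6 sin 154° = 2.63, north 6 cos 154° = -5.39
Leg 2 (173°, 57 km): east 57 sin 173° = 6.95, north 57 cos 173° = -56.58
Leg 3 (334°, 85 km): east 85 sin 334° = -37.26, north 85 cos 334° = 76.40
Leg 4 (298°, 61 km): east 61 sin 298° = -53.86, north 61 cos 298° = 28.64
Net: -81.54 east, 43.07 north. Distance = √((-81.54)² + (43.07)²) = 92.219 km.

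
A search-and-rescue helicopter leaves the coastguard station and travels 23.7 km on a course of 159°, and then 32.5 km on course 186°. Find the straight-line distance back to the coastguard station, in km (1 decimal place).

54.7 km

Leg 1 (159°, 23.7 km): east 23.7 sin 159° = 8.49, north 23.7 cos 159° = -22.13
Leg 2 (186°, 32.5 km): east 32.5 sin 186° = -3.40, north 32.5 cos 186° = -32.32
Net: 5.10 east, -54.45 north. Distance = √((5.10)² + (-54.45)²) = 54.686 km.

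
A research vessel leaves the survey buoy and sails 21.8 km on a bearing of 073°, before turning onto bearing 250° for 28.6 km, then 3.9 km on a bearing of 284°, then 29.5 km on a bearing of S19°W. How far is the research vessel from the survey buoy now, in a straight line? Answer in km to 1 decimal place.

Leg 1 (073°, 21.8 km): east 21.8 sin 73° = 20.85, north 21.8 cos 73° = 6.37
Leg 2 (250°, 28.6 km): east 28.6 sin 250° = -26.88, north 28.6 cos 250° = -9.78
Leg 3 (284°, 3.9 km): east 3.9 sin 284° = -3.78, north 3.9 cos 284° = 0.94
Leg 4 (S19°W, 29.5 km): east 29.5 sin 199° = -9.60, north 29.5 cos 199° = -27.89
Net: -19.42 east, -30.36 north. Distance = √((-19.42)² + (-30.36)²) = 36.036 km.

36.0 km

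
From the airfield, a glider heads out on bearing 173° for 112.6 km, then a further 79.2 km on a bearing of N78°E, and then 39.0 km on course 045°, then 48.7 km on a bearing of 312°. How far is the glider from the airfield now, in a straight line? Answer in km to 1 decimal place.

89.7 km

Leg 1 (173°, 112.6 km): east 112.6 sin 173° = 13.72, north 112.6 cos 173° = -111.76
Leg 2 (N78°E, 79.2 km): east 79.2 sin 78° = 77.47, north 79.2 cos 78° = 16.47
Leg 3 (045°, 39.0 km): east 39.0 sin 45° = 27.58, north 39.0 cos 45° = 27.58
Leg 4 (312°, 48.7 km): east 48.7 sin 312° = -36.19, north 48.7 cos 312° = 32.59
Net: 82.58 east, -35.13 north. Distance = √((82.58)² + (-35.13)²) = 89.740 km.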